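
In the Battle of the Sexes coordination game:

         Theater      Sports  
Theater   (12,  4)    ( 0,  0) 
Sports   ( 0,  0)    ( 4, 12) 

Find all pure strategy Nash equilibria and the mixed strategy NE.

Pure NE: (Theater, Theater) and (Sports, Sports); Mixed NE: p = 0.75, q = 0.25

Work:
Check pure NE:
(Theater, Theater): (12, 4) - no unilateral deviation beneficial
(Sports, Sports): (4, 12) - no unilateral deviation beneficial
Mixed NE: P1 plays Theater with p = 0.75, P2 plays Theater with q = 0.25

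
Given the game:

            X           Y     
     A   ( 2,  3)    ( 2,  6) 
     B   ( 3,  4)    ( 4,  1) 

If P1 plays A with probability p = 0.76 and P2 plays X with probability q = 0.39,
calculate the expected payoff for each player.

E[P1] = 2.3864, E[P2] = 4.1916

Work:
E[P1] = p·q·π₁(A,X) + p·(1-q)·π₁(A,Y) + (1-p)·q·π₁(B,X) + (1-p)·(1-q)·π₁(B,Y)
= 0.76·0.39·2 + 0.76·0.61·2 + 0.24·0.39·3 + 0.24·0.61·4
= 2.3864

E[P2] = 4.1916 (similar calculation)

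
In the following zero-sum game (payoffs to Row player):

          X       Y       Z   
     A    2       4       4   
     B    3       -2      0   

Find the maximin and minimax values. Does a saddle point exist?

Maximin = 2, Minimax = 3, Saddle: False

Work:
Row minimums: [2, -2] → maximin = 2
Column maximums: [3, 4, 4] → minimax = 3
No saddle point (maximin ≠ minimax). Mixed strategy needed.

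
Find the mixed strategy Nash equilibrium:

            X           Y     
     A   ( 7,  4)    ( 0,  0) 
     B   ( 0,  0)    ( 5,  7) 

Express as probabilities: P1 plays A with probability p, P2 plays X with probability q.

p = 0.6364, q = 0.4167

Work:
Find probabilities that make opponent indifferent:
P2 chooses q to make P1 indifferent between A and B
P1 chooses p to make P2 indifferent between X and Y
Mixed NE: P1 plays (A: 0.6364, B: 0.3636), P2 plays (X: 0.4167, Y: 0.5833)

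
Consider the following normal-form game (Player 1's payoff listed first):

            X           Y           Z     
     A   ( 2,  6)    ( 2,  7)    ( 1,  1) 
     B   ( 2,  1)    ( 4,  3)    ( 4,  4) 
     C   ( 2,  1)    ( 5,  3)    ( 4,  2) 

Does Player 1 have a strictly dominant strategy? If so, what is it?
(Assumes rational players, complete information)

No strictly dominant strategy exists for Player 1

Work:
A strategy strictly dominates another if it gives a strictly higher payoff against every opponent action. Compare each pair of P1's strategies column-by-column:
  A vs B: [2 vs 2, 2 vs 4, 1 vs 4] → A does not strictly dominate B (column X: 2 ≤ 2)
  A vs C: [2 vs 2, 2 vs 5, 1 vs 4] → A does not strictly dominate C (column X: 2 ≤ 2)
  B vs A: [2 vs 2, 4 vs 2, 4 vs 1] → B does not strictly dominate A (column X: 2 ≤ 2)
  B vs C: [2 vs 2, 4 vs 5, 4 vs 4] → B does not strictly dominate C (column X: 2 ≤ 2)
  C vs A: [2 vs 2, 5 vs 2, 4 vs 1] → C does not strictly dominate A (column X: 2 ≤ 2)
  C vs B: [2 vs 2, 5 vs 4, 4 vs 4] → C does not strictly dominate B (column X: 2 ≤ 2)
No single strategy strictly dominates all others → no strictly dominant strategy.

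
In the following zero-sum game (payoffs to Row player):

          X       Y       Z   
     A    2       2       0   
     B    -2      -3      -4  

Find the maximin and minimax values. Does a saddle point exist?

Maximin = 0, Minimax = 0, Saddle: True

Work:
Row minimums: [0, -4] → maximin = 0
Column maximums: [2, 2, 0] → minimax = 0
Saddle point exists! Game value = 0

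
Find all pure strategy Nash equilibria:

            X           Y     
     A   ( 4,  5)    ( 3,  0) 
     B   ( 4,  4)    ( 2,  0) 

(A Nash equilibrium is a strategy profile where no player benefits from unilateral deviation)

Nash equilibrium: (A, X), (B, X)

Work:
Best responses:
  P1 vs X: payoffs [4, 4] → best response A/B (payoff 4)
  P1 vs Y: payoffs [3, 2] → best response A (payoff 3)
  P2 vs A: payoffs [5, 0] → best response X (payoff 5)
  P2 vs B: payoffs [4, 0] → best response X (payoff 4)
Mutual best responses: (A,X), (B,X) → Nash equilibria.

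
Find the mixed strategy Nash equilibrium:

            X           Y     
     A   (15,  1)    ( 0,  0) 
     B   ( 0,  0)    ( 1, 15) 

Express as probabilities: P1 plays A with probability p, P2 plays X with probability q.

p = 0.9375, q = 0.0625

Work:
Find probabilities that make opponent indifferent:
P2 chooses q to make P1 indifferent between A and B
P1 chooses p to make P2 indifferent between X and Y
Mixed NE: P1 plays (A: 0.9375, B: 0.0625), P2 plays (X: 0.0625, Y: 0.9375)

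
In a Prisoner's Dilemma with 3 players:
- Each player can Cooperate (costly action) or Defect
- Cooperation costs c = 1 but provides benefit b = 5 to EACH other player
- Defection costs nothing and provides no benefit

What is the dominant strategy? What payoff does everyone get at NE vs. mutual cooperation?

Dominant: Defect; NE payoff = 0; Coop payoff = 9

Work:
Defect dominates (saves cost c = 1, benefit to others is external)
NE: All defect → everyone gets 0
If all cooperate: each receives (2)×5 - 1 = 9
Social dilemma: 9 > 0 but NE gives 0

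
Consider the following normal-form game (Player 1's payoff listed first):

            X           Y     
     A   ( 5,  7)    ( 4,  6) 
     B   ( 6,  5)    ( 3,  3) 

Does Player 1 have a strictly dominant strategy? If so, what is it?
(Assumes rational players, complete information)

No strictly dominant strategy exists for Player 1

Work:
A strategy strictly dominates another if it gives a strictly higher payoff against every opponent action. Compare each pair of P1's strategies column-by-column:
  A vs B: [5 vs 6, 4 vs 3] → A does not strictly dominate B (column X: 5 ≤ 6)
  B vs A: [6 vs 5, 3 vs 4] → B does not strictly dominate A (column Y: 3 ≤ 4)
No single strategy strictly dominates all others → no strictly dominant strategy.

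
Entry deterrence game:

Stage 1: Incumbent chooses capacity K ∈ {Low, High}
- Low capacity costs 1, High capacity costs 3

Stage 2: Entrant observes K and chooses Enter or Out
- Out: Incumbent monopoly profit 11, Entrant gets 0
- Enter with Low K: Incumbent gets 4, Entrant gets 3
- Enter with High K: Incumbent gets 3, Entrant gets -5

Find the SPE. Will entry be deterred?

SPE: (High, Enter|Low, Out|High); Entry deterred. Incumbent net profit = 8

Work:
After Low K: Entrant enters (3 > 0)
After High K: Entrant stays out (-5 < 0)
Incumbent: Low → 4−1=3, High → 11−3=8
Incumbent chooses High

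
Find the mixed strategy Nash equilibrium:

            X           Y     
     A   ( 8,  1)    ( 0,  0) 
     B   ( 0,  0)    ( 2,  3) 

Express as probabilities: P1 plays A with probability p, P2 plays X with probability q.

p = 0.75, q = 0.2

Work:
Find probabilities that make opponent indifferent:
P2 chooses q to make P1 indifferent between A and B
P1 chooses p to make P2 indifferent between X and Y
Mixed NE: P1 plays (A: 0.75, B: 0.25), P2 plays (X: 0.2, Y: 0.8)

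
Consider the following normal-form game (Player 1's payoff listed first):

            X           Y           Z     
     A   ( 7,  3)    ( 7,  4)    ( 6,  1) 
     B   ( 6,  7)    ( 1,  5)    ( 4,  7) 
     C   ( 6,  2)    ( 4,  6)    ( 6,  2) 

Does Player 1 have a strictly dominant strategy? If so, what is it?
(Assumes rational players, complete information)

No strictly dominant strategy exists for Player 1

Work:
A strategy strictly dominates another if it gives a strictly higher payoff against every opponent action. Compare each pair of P1's strategies column-by-column:
  A vs B: [7 vs 6, 7 vs 1, 6 vs 4] → A strictly dominates B
  A vs C: [7 vs 6, 7 vs 4, 6 vs 6] → A does not strictly dominate C (column Z: 6 ≤ 6)
  B vs A: [6 vs 7, 1 vs 7, 4 vs 6] → B does not strictly dominate A (column X: 6 ≤ 7)
  B vs C: [6 vs 6, 1 vs 4, 4 vs 6] → B does not strictly dominate C (column X: 6 ≤ 6)
  C vs A: [6 vs 7, 4 vs 7, 6 vs 6] → C does not strictly dominate A (column X: 6 ≤ 7)
  C vs B: [6 vs 6, 4 vs 1, 6 vs 4] → C does not strictly dominate B (column X: 6 ≤ 6)
No single strategy strictly dominates all others → no strictly dominant strategy.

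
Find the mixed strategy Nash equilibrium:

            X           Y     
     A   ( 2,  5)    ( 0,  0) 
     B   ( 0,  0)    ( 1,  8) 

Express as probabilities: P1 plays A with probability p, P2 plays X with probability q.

p = 0.6154, q = 0.3333

Work:
Find probabilities that make opponent indifferent:
P2 chooses q to make P1 indifferent between A and B
P1 chooses p to make P2 indifferent between X and Y
Mixed NE: P1 plays (A: 0.6154, B: 0.3846), P2 plays (X: 0.3333, Y: 0.6667)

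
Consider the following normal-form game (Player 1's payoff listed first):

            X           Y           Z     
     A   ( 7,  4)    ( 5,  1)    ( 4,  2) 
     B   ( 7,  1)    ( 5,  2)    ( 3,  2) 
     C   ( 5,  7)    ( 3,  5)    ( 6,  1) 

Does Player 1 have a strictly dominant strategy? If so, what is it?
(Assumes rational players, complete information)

No strictly dominant strategy exists for Player 1

Work:
A strategy strictly dominates another if it gives a strictly higher payoff against every opponent action. Compare each pair of P1's strategies column-by-column:
  A vs B: [7 vs 7, 5 vs 5, 4 vs 3] → A does not strictly dominate B (column X: 7 ≤ 7)
  A vs C: [7 vs 5, 5 vs 3, 4 vs 6] → A does not strictly dominate C (column Z: 4 ≤ 6)
  B vs A: [7 vs 7, 5 vs 5, 3 vs 4] → B does not strictly dominate A (column X: 7 ≤ 7)
  B vs C: [7 vs 5, 5 vs 3, 3 vs 6] → B does not strictly dominate C (column Z: 3 ≤ 6)
  C vs A: [5 vs 7, 3 vs 5, 6 vs 4] → C does not strictly dominate A (column X: 5 ≤ 7)
  C vs B: [5 vs 7, 3 vs 5, 6 vs 3] → C does not strictly dominate B (column X: 5 ≤ 7)
No single strategy strictly dominates all others → no strictly dominant strategy.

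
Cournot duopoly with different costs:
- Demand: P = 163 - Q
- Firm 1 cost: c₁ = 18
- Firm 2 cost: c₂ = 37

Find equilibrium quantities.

q₁* = 54.67, q₂* = 35.67

Work:
Reaction: q₁ = (163 - 18 - q₂)/2
Reaction: q₂ = (163 - 37 - q₁)/2
Solve simultaneously:
q₁* = (163 - 2×18 + 37)/3 = 54.67
q₂* = (163 - 2×37 + 18)/3 = 35.67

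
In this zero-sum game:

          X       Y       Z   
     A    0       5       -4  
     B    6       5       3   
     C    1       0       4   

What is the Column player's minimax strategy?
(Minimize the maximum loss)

Column should play Z, value = 4

Work:
Column player minimizes Row's maximum payoff:
Column X: max payoff to Row = 6
Column Y: max payoff to Row = 5
Column Z: max payoff to Row = 4
Minimum is 4, achieved by column Z.
Minimax strategy: Z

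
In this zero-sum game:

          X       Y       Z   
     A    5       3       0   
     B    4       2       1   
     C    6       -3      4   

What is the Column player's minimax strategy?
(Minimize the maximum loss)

Column should play Y, value = 3

Work:
Column player minimizes Row's maximum payoff:
Column X: max payoff to Row = 6
Column Y: max payoff to Row = 3
Column Z: max payoff to Row = 4
Minimum is 3, achieved by column Y.
Minimax strategy: Y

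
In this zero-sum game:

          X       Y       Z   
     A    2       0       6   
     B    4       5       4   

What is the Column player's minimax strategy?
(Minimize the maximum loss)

Column should play X, value = 4

Work:
Column player minimizes Row's maximum payoff:
Column X: max payoff to Row = 4
Column Y: max payoff to Row = 5
Column Z: max payoff to Row = 6
Minimum is 4, achieved by column X.
Minimax strategy: X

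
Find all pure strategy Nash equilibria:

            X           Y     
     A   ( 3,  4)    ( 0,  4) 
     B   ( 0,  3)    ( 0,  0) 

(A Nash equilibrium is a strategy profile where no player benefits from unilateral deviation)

Nash equilibrium: (A, X), (A, Y)

Work:
Best responses:
  P1 vs X: payoffs [3, 0] → best response A (payoff 3)
  P1 vs Y: payoffs [0, 0] → best response A/B (payoff 0)
  P2 vs A: payoffs [4, 4] → best response X/Y (payoff 4)
  P2 vs B: payoffs [3, 0] → best response X (payoff 3)
Mutual best responses: (A,X), (A,Y) → Nash equilibria.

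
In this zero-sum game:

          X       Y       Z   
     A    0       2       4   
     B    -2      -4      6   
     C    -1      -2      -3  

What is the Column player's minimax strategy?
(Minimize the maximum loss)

Column should play X, value = 0

Work:
Column player minimizes Row's maximum payoff:
Column X: max payoff to Row = 0
Column Y: max payoff to Row = 2
Column Z: max payoff to Row = 6
Minimum is 0, achieved by column X.
Minimax strategy: X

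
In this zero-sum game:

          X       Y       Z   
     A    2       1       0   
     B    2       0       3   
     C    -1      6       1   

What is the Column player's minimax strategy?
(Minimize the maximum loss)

Column should play X, value = 2

Work:
Column player minimizes Row's maximum payoff:
Column X: max payoff to Row = 2
Column Y: max payoff to Row = 6
Column Z: max payoff to Row = 3
Minimum is 2, achieved by column X.
Minimax strategy: X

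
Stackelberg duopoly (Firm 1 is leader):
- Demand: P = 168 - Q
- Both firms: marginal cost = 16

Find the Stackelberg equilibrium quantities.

q₁* (leader) = 76.0, q₂* (follower) = 38.0

Work:
Follower's reaction: q₂ = (a - c - q₁)/2
Leader substitutes: π₁ = q₁·(a - q₁ - (a-c-q₁)/2 - c)
FOC: q₁* = (168 - 16)/2 = 76.00
Then: q₂* = (168 - 16 - 76.0)/2 = 38.00
Leader has first-mover advantage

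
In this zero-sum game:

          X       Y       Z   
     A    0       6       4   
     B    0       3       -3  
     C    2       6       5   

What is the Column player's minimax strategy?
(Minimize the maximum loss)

Column should play X, value = 2

Work:
Column player minimizes Row's maximum payoff:
Column X: max payoff to Row = 2
Column Y: max payoff to Row = 6
Column Z: max payoff to Row = 5
Minimum is 2, achieved by column X.
Minimax strategy: X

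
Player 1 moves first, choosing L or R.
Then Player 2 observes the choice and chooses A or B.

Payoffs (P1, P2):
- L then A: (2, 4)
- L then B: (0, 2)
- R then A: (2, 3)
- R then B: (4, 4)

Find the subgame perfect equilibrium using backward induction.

P1 plays R, P2 plays A after L and B after R; Payoff (4, 4)

Work:
Backward induction:
After L: P2 chooses A → P1 gets 2
After R: P2 chooses B → P1 gets 4
P1 chooses R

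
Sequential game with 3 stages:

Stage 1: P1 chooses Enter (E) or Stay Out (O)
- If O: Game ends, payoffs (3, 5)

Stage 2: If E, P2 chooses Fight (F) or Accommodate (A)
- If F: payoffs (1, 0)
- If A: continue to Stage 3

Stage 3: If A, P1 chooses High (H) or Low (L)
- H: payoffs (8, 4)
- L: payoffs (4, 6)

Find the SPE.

SPE: (E, A, H); Outcome (8, 4)

Work:
Stage 3: P1 chooses H (8 vs 4)
Stage 2: P2: F->0, A->4 (anticipating H). Choose A
Stage 1: P1: O->3, E->8 (anticipating A, H). Choose E
SPE path: E -> A -> H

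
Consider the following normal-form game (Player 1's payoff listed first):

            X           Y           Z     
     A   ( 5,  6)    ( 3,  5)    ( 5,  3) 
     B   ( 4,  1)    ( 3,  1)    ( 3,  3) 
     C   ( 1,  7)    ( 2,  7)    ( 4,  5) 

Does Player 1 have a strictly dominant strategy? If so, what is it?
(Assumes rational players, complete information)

No strictly dominant strategy exists for Player 1

Work:
A strategy strictly dominates another if it gives a strictly higher payoff against every opponent action. Compare each pair of P1's strategies column-by-column:
  A vs B: [5 vs 4, 3 vs 3, 5 vs 3] → A does not strictly dominate B (column Y: 3 ≤ 3)
  A vs C: [5 vs 1, 3 vs 2, 5 vs 4] → A strictly dominates C
  B vs A: [4 vs 5, 3 vs 3, 3 vs 5] → B does not strictly dominate A (column X: 4 ≤ 5)
  B vs C: [4 vs 1, 3 vs 2, 3 vs 4] → B does not strictly dominate C (column Z: 3 ≤ 4)
  C vs A: [1 vs 5, 2 vs 3, 4 vs 5] → C does not strictly dominate A (column X: 1 ≤ 5)
  C vs B: [1 vs 4, 2 vs 3, 4 vs 3] → C does not strictly dominate B (column X: 1 ≤ 4)
No single strategy strictly dominates all others → no strictly dominant strategy.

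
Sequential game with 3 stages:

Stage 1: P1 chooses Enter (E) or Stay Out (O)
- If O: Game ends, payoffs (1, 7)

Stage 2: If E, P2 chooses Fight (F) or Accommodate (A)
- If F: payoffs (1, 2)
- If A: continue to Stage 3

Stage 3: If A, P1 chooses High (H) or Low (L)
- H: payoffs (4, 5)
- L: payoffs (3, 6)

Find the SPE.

SPE: (E, A, H); Outcome (4, 5)

Work:
Stage 3: P1 chooses H (4 vs 3)
Stage 2: P2: F->2, A->5 (anticipating H). Choose A
Stage 1: P1: O->1, E->4 (anticipating A, H). Choose E
SPE path: E -> A -> H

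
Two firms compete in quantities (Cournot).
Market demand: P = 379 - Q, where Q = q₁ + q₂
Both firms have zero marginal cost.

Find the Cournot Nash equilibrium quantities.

q₁* = q₂* = 126.33; P* = 126.33

Work:
Profit: π_i = P·q_i = (a - q_i - q_j)·q_i
FOC: ∂π_i/∂q_i = a - 2q_i - q_j = 0
Reaction function: q_i = (379 - q_j)/2
Symmetry: q* = 379/3 = 126.33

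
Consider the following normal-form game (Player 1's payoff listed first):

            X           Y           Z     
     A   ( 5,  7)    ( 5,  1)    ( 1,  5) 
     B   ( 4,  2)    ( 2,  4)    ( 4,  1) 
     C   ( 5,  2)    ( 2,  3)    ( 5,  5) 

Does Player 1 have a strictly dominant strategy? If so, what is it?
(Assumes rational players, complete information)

No strictly dominant strategy exists for Player 1

Work:
A strategy strictly dominates another if it gives a strictly higher payoff against every opponent action. Compare each pair of P1's strategies column-by-column:
  A vs B: [5 vs 4, 5 vs 2, 1 vs 4] → A does not strictly dominate B (column Z: 1 ≤ 4)
  A vs C: [5 vs 5, 5 vs 2, 1 vs 5] → A does not strictly dominate C (column X: 5 ≤ 5)
  B vs A: [4 vs 5, 2 vs 5, 4 vs 1] → B does not strictly dominate A (column X: 4 ≤ 5)
  B vs C: [4 vs 5, 2 vs 2, 4 vs 5] → B does not strictly dominate C (column X: 4 ≤ 5)
  C vs A: [5 vs 5, 2 vs 5, 5 vs 1] → C does not strictly dominate A (column X: 5 ≤ 5)
  C vs B: [5 vs 4, 2 vs 2, 5 vs 4] → C does not strictly dominate B (column Y: 2 ≤ 2)
No single strategy strictly dominates all others → no strictly dominant strategy.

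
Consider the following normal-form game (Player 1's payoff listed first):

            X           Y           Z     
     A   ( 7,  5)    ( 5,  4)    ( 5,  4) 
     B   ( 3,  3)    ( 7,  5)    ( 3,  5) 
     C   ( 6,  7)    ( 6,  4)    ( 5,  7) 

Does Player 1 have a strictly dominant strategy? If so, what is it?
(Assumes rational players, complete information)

No strictly dominant strategy exists for Player 1

Work:
A strategy strictly dominates another if it gives a strictly higher payoff against every opponent action. Compare each pair of P1's strategies column-by-column:
  A vs B: [7 vs 3, 5 vs 7, 5 vs 3] → A does not strictly dominate B (column Y: 5 ≤ 7)
  A vs C: [7 vs 6, 5 vs 6, 5 vs 5] → A does not strictly dominate C (column Y: 5 ≤ 6)
  B vs A: [3 vs 7, 7 vs 5, 3 vs 5] → B does not strictly dominate A (column X: 3 ≤ 7)
  B vs C: [3 vs 6, 7 vs 6, 3 vs 5] → B does not strictly dominate C (column X: 3 ≤ 6)
  C vs A: [6 vs 7, 6 vs 5, 5 vs 5] → C does not strictly dominate A (column X: 6 ≤ 7)
  C vs B: [6 vs 3, 6 vs 7, 5 vs 3] → C does not strictly dominate B (column Y: 6 ≤ 7)
No single strategy strictly dominates all others → no strictly dominant strategy.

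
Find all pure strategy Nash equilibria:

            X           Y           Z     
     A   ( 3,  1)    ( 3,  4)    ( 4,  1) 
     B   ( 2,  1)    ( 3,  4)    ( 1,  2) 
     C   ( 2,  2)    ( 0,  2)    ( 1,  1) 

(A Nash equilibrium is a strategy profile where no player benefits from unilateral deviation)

Nash equilibrium: (A, Y), (B, Y)

Work:
Best responses:
  P1 vs X: payoffs [3, 2, 2] → best response A (payoff 3)
  P1 vs Y: payoffs [3, 3, 0] → best response A/B (payoff 3)
  P1 vs Z: payoffs [4, 1, 1] → best response A (payoff 4)
  P2 vs A: payoffs [1, 4, 1] → best response Y (payoff 4)
  P2 vs B: payoffs [1, 4, 2] → best response Y (payoff 4)
  P2 vs C: payoffs [2, 2, 1] → best response X/Y (payoff 2)
Mutual best responses: (A,Y), (B,Y) → Nash equilibria.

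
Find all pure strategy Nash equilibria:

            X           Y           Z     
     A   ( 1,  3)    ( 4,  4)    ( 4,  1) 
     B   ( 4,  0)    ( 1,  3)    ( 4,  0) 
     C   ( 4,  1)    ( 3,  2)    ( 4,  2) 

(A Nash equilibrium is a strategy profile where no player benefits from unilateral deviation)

Nash equilibrium: (A, Y), (C, Z)

Work:
Best responses:
  P1 vs X: payoffs [1, 4, 4] → best response B/C (payoff 4)
  P1 vs Y: payoffs [4, 1, 3] → best response A (payoff 4)
  P1 vs Z: payoffs [4, 4, 4] → best response A/B/C (payoff 4)
  P2 vs A: payoffs [3, 4, 1] → best response Y (payoff 4)
  P2 vs B: payoffs [0, 3, 0] → best response Y (payoff 3)
  P2 vs C: payoffs [1, 2, 2] → best response Y/Z (payoff 2)
Mutual best responses: (A,Y), (C,Z) → Nash equilibria.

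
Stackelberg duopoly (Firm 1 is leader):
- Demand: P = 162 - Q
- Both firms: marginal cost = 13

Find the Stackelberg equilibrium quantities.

q₁* (leader) = 74.5, q₂* (follower) = 37.25

Work:
Follower's reaction: q₂ = (a - c - q₁)/2
Leader substitutes: π₁ = q₁·(a - q₁ - (a-c-q₁)/2 - c)
FOC: q₁* = (162 - 13)/2 = 74.50
Then: q₂* = (162 - 13 - 74.5)/2 = 37.25
Leader has first-mover advantage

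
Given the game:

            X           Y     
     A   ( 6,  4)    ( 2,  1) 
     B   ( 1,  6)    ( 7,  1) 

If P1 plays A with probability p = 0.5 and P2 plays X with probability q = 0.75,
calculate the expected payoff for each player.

E[P1] = 3.75, E[P2] = 4.0

Work:
E[P1] = p·q·π₁(A,X) + p·(1-q)·π₁(A,Y) + (1-p)·q·π₁(B,X) + (1-p)·(1-q)·π₁(B,Y)
= 0.5·0.75·6 + 0.5·0.25·2 + 0.5·0.75·1 + 0.5·0.25·7
= 3.75

E[P2] = 4.0 (similar calculation)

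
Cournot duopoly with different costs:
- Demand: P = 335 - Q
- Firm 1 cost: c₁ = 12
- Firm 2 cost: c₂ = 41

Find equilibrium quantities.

q₁* = 117.33, q₂* = 88.33

Work:
Reaction: q₁ = (335 - 12 - q₂)/2
Reaction: q₂ = (335 - 41 - q₁)/2
Solve simultaneously:
q₁* = (335 - 2×12 + 41)/3 = 117.33
q₂* = (335 - 2×41 + 12)/3 = 88.33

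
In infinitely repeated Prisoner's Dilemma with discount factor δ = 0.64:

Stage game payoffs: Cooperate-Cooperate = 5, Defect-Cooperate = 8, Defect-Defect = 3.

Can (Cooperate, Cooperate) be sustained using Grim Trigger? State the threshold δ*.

δ* = 0.6; since δ = 0.64 ≥ 0.6, cooperation can be sustained

Work:
For Grim Trigger:
Cooperate forever: 5/(1-δ)
Defect then punished: 8 + 3·δ/(1-δ)
Need: 5/(1-δ) ≥ 8 + 3·δ/(1-δ)
Solving: δ ≥ (T-R)/(T-P) = (8-5)/(8-3) = 0.6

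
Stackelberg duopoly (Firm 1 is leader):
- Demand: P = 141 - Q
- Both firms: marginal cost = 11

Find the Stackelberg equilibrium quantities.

q₁* (leader) = 65.0, q₂* (follower) = 32.5

Work:
Follower's reaction: q₂ = (a - c - q₁)/2
Leader substitutes: π₁ = q₁·(a - q₁ - (a-c-q₁)/2 - c)
FOC: q₁* = (141 - 11)/2 = 65.00
Then: q₂* = (141 - 11 - 65.0)/2 = 32.50
Leader has first-mover advantage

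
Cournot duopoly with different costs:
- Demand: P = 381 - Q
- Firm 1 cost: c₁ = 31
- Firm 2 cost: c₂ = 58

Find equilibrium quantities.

q₁* = 125.67, q₂* = 98.67

Work:
Reaction: q₁ = (381 - 31 - q₂)/2
Reaction: q₂ = (381 - 58 - q₁)/2
Solve simultaneously:
q₁* = (381 - 2×31 + 58)/3 = 125.67
q₂* = (381 - 2×58 + 31)/3 = 98.67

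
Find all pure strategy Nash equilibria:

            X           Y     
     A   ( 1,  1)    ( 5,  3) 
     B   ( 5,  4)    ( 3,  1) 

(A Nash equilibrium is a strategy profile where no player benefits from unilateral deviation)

Nash equilibrium: (A, Y), (B, X)

Work:
Best responses:
  P1 vs X: payoffs [1, 5] → best response B (payoff 5)
  P1 vs Y: payoffs [5, 3] → best response A (payoff 5)
  P2 vs A: payoffs [1, 3] → best response Y (payoff 3)
  P2 vs B: payoffs [4, 1] → best response X (payoff 4)
Mutual best responses: (A,Y), (B,X) → Nash equilibria.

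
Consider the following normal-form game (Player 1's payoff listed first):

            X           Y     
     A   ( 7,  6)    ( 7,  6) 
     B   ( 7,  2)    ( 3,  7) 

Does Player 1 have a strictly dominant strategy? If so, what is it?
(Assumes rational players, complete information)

No strictly dominant strategy exists for Player 1

Work:
A strategy strictly dominates another if it gives a strictly higher payoff against every opponent action. Compare each pair of P1's strategies column-by-column:
  A vs B: [7 vs 7, 7 vs 3] → A does not strictly dominate B (column X: 7 ≤ 7)
  B vs A: [7 vs 7, 3 vs 7] → B does not strictly dominate A (column X: 7 ≤ 7)
No single strategy strictly dominates all others → no strictly dominant strategy.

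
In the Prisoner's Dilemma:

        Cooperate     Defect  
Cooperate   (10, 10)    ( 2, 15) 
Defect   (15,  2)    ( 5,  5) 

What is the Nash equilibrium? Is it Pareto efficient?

(Defect, Defect) is NE; not Pareto efficient

Work:
Defect dominates Cooperate for both players:
If P2 cooperates: Defect (15) > Cooperate (10)
If P2 defects: Defect (5) > Cooperate (2)
NE: (Defect, Defect) with payoff (5, 5)
But (Cooperate, Cooperate) = (10, 10) Pareto dominates (5, 5)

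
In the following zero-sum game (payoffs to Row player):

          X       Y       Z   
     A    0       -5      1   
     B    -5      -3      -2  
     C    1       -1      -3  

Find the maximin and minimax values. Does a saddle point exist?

Maximin = -3, Minimax = -1, Saddle: False

Work:
Row minimums: [-5, -5, -3] → maximin = -3
Column maximums: [1, -1, 1] → minimax = -1
No saddle point (maximin ≠ minimax). Mixed strategy needed.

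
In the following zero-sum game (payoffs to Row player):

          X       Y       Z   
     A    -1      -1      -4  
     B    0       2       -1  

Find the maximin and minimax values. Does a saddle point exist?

Maximin = -1, Minimax = -1, Saddle: True

Work:
Row minimums: [-4, -1] → maximin = -1
Column maximums: [0, 2, -1] → minimax = -1
Saddle point exists! Game value = -1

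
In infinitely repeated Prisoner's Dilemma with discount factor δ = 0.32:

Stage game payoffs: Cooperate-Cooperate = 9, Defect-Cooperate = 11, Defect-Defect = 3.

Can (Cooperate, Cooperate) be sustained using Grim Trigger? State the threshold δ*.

δ* = 0.25; since δ = 0.32 ≥ 0.25, cooperation can be sustained

Work:
For Grim Trigger:
Cooperate forever: 9/(1-δ)
Defect then punished: 11 + 3·δ/(1-δ)
Need: 9/(1-δ) ≥ 11 + 3·δ/(1-δ)
Solving: δ ≥ (T-R)/(T-P) = (11-9)/(11-3) = 0.25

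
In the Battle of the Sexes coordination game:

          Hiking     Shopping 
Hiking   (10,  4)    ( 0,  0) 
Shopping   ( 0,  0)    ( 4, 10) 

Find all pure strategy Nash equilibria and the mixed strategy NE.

Pure NE: (Hiking, Hiking) and (Shopping, Shopping); Mixed NE: p = 0.7143, q = 0.2857

Work:
Check pure NE:
(Hiking, Hiking): (10, 4) - no unilateral deviation beneficial
(Shopping, Shopping): (4, 10) - no unilateral deviation beneficial
Mixed NE: P1 plays Hiking with p = 0.7143, P2 plays Hiking with q = 0.2857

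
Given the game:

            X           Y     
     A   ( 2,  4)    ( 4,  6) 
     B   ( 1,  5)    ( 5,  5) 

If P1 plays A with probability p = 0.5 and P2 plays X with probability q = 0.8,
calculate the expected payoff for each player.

E[P1] = 2.1, E[P2] = 4.7

Work:
E[P1] = p·q·π₁(A,X) + p·(1-q)·π₁(A,Y) + (1-p)·q·π₁(B,X) + (1-p)·(1-q)·π₁(B,Y)
= 0.5·0.8·2 + 0.5·0.2·4 + 0.5·0.8·1 + 0.5·0.2·5
= 2.1

E[P2] = 4.7 (similar calculation)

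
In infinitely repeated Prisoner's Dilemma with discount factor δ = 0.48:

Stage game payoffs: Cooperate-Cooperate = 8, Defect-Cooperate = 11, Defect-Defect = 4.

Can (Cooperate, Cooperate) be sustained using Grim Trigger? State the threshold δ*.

δ* = 0.4286; since δ = 0.48 ≥ 0.4286, cooperation can be sustained

Work:
For Grim Trigger:
Cooperate forever: 8/(1-δ)
Defect then punished: 11 + 4·δ/(1-δ)
Need: 8/(1-δ) ≥ 11 + 4·δ/(1-δ)
Solving: δ ≥ (T-R)/(T-P) = (11-8)/(11-4) = 0.4286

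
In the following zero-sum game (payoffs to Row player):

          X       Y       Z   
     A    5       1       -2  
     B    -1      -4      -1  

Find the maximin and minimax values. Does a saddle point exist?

Maximin = -2, Minimax = -1, Saddle: False

Work:
Row minimums: [-2, -4] → maximin = -2
Column maximums: [5, 1, -1] → minimax = -1
No saddle point (maximin ≠ minimax). Mixed strategy needed.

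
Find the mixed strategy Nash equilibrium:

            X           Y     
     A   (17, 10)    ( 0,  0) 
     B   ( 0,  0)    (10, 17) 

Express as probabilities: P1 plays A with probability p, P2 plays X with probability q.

p = 0.6296, q = 0.3704

Work:
Find probabilities that make opponent indifferent:
P2 chooses q to make P1 indifferent between A and B
P1 chooses p to make P2 indifferent between X and Y
Mixed NE: P1 plays (A: 0.6296, B: 0.3704), P2 plays (X: 0.3704, Y: 0.6296)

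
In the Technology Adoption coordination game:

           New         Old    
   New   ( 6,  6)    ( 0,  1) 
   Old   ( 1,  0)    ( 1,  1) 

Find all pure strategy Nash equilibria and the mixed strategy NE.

Pure NE: (New, New) and (Old, Old); Mixed NE: p = 0.1667, q = 0.1667

Work:
Check pure NE:
(New, New): (6, 6) - no unilateral deviation beneficial
(Old, Old): (1, 1) - no unilateral deviation beneficial
Mixed NE: P1 plays New with p = 0.1667, P2 plays New with q = 0.1667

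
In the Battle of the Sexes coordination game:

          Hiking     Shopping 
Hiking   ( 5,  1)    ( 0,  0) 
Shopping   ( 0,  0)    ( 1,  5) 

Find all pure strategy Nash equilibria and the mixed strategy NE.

Pure NE: (Hiking, Hiking) and (Shopping, Shopping); Mixed NE: p = 0.8333, q = 0.1667

Work:
Check pure NE:
(Hiking, Hiking): (5, 1) - no unilateral deviation beneficial
(Shopping, Shopping): (1, 5) - no unilateral deviation beneficial
Mixed NE: P1 plays Hiking with p = 0.8333, P2 plays Hiking with q = 0.1667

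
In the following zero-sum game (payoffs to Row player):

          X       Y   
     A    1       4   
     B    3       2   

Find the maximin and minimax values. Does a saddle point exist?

Maximin = 2, Minimax = 3, Saddle: False

Work:
Row minimums: [1, 2] → maximin = 2
Column maximums: [3, 4] → minimax = 3
No saddle point (maximin ≠ minimax). Mixed strategy needed.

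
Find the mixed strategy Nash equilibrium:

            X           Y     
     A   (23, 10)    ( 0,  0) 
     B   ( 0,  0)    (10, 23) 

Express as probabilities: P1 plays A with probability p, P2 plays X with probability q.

p = 0.697, q = 0.303

Work:
Find probabilities that make opponent indifferent:
P2 chooses q to make P1 indifferent between A and B
P1 chooses p to make P2 indifferent between X and Y
Mixed NE: P1 plays (A: 0.697, B: 0.303), P2 plays (X: 0.303, Y: 0.697)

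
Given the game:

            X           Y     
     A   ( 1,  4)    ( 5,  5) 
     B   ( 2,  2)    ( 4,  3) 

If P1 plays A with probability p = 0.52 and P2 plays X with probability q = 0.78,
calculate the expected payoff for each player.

E[P1] = 2.1488, E[P2] = 3.26

Work:
E[P1] = p·q·π₁(A,X) + p·(1-q)·π₁(A,Y) + (1-p)·q·π₁(B,X) + (1-p)·(1-q)·π₁(B,Y)
= 0.52·0.78·1 + 0.52·0.22·5 + 0.48·0.78·2 + 0.48·0.22·4
= 2.1488

E[P2] = 3.26 (similar calculation)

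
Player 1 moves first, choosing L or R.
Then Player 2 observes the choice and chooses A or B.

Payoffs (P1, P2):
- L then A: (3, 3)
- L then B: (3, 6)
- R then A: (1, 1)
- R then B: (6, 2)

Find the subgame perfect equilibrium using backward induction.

P1 plays R, P2 plays B after L and B after R; Payoff (6, 2)

Work:
Backward induction:
After L: P2 chooses B → P1 gets 3
After R: P2 chooses B → P1 gets 6
P1 chooses R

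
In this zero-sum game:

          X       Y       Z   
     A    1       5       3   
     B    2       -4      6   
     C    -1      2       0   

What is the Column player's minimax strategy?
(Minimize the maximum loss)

Column should play X, value = 2

Work:
Column player minimizes Row's maximum payoff:
Column X: max payoff to Row = 2
Column Y: max payoff to Row = 5
Column Z: max payoff to Row = 6
Minimum is 2, achieved by column X.
Minimax strategy: X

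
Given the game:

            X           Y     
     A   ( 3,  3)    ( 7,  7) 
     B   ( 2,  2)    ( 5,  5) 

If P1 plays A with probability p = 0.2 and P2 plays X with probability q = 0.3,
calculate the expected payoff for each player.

E[P1] = 4.44, E[P2] = 4.44

Work:
E[P1] = p·q·π₁(A,X) + p·(1-q)·π₁(A,Y) + (1-p)·q·π₁(B,X) + (1-p)·(1-q)·π₁(B,Y)
= 0.2·0.3·3 + 0.2·0.7·7 + 0.8·0.3·2 + 0.8·0.7·5
= 4.44

E[P2] = 4.44 (similar calculation)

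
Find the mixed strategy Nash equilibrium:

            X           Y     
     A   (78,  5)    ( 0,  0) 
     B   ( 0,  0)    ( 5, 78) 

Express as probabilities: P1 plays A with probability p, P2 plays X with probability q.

p = 0.9398, q = 0.0602

Work:
Find probabilities that make opponent indifferent:
P2 chooses q to make P1 indifferent between A and B
P1 chooses p to make P2 indifferent between X and Y
Mixed NE: P1 plays (A: 0.9398, B: 0.0602), P2 plays (X: 0.0602, Y: 0.9398)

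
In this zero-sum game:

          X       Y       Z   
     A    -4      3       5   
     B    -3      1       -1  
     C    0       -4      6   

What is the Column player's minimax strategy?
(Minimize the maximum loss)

Column should play X, value = 0

Work:
Column player minimizes Row's maximum payoff:
Column X: max payoff to Row = 0
Column Y: max payoff to Row = 3
Column Z: max payoff to Row = 6
Minimum is 0, achieved by column X.
Minimax strategy: X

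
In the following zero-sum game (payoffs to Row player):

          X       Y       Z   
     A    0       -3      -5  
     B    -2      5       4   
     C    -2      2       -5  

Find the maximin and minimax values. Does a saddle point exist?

Maximin = -2, Minimax = 0, Saddle: False

Work:
Row minimums: [-5, -2, -5] → maximin = -2
Column maximums: [0, 5, 4] → minimax = 0
No saddle point (maximin ≠ minimax). Mixed strategy needed.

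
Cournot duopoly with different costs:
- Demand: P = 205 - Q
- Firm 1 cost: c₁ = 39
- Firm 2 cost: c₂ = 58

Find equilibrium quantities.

q₁* = 61.67, q₂* = 42.67

Work:
Reaction: q₁ = (205 - 39 - q₂)/2
Reaction: q₂ = (205 - 58 - q₁)/2
Solve simultaneously:
q₁* = (205 - 2×39 + 58)/3 = 61.67
q₂* = (205 - 2×58 + 39)/3 = 42.67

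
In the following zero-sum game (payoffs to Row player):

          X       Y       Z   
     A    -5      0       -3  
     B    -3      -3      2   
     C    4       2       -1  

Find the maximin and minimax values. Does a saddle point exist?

Maximin = -1, Minimax = 2, Saddle: False

Work:
Row minimums: [-5, -3, -1] → maximin = -1
Column maximums: [4, 2, 2] → minimax = 2
No saddle point (maximin ≠ minimax). Mixed strategy needed.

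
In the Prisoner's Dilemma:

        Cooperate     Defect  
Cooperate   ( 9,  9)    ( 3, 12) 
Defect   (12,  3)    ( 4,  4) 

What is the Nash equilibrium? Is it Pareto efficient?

(Defect, Defect) is NE; not Pareto efficient

Work:
Defect dominates Cooperate for both players:
If P2 cooperates: Defect (12) > Cooperate (9)
If P2 defects: Defect (4) > Cooperate (3)
NE: (Defect, Defect) with payoff (4, 4)
But (Cooperate, Cooperate) = (9, 9) Pareto dominates (4, 4)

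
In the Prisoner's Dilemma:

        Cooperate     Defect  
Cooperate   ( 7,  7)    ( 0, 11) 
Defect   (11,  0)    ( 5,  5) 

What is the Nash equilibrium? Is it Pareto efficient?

(Defect, Defect) is NE; not Pareto efficient

Work:
Defect dominates Cooperate for both players:
If P2 cooperates: Defect (11) > Cooperate (7)
If P2 defects: Defect (5) > Cooperate (0)
NE: (Defect, Defect) with payoff (5, 5)
But (Cooperate, Cooperate) = (7, 7) Pareto dominates (5, 5)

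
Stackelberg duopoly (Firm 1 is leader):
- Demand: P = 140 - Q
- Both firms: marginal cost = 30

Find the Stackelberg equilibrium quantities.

q₁* (leader) = 55.0, q₂* (follower) = 27.5

Work:
Follower's reaction: q₂ = (a - c - q₁)/2
Leader substitutes: π₁ = q₁·(a - q₁ - (a-c-q₁)/2 - c)
FOC: q₁* = (140 - 30)/2 = 55.00
Then: q₂* = (140 - 30 - 55.0)/2 = 27.50
Leader has first-mover advantage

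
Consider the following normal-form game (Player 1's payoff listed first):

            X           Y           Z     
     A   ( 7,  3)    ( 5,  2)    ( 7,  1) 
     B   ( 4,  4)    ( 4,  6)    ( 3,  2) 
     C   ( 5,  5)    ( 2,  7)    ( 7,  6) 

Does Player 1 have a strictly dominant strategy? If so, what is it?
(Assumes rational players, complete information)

No strictly dominant strategy exists for Player 1

Work:
A strategy strictly dominates another if it gives a strictly higher payoff against every opponent action. Compare each pair of P1's strategies column-by-column:
  A vs B: [7 vs 4, 5 vs 4, 7 vs 3] → A strictly dominates B
  A vs C: [7 vs 5, 5 vs 2, 7 vs 7] → A does not strictly dominate C (column Z: 7 ≤ 7)
  B vs A: [4 vs 7, 4 vs 5, 3 vs 7] → B does not strictly dominate A (column X: 4 ≤ 7)
  B vs C: [4 vs 5, 4 vs 2, 3 vs 7] → B does not strictly dominate C (column X: 4 ≤ 5)
  C vs A: [5 vs 7, 2 vs 5, 7 vs 7] → C does not strictly dominate A (column X: 5 ≤ 7)
  C vs B: [5 vs 4, 2 vs 4, 7 vs 3] → C does not strictly dominate B (column Y: 2 ≤ 4)
No single strategy strictly dominates all others → no strictly dominant strategy.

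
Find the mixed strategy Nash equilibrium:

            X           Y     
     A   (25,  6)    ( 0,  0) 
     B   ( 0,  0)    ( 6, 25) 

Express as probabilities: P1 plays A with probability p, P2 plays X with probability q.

p = 0.8065, q = 0.1935

Work:
Find probabilities that make opponent indifferent:
P2 chooses q to make P1 indifferent between A and B
P1 chooses p to make P2 indifferent between X and Y
Mixed NE: P1 plays (A: 0.8065, B: 0.1935), P2 plays (X: 0.1935, Y: 0.8065)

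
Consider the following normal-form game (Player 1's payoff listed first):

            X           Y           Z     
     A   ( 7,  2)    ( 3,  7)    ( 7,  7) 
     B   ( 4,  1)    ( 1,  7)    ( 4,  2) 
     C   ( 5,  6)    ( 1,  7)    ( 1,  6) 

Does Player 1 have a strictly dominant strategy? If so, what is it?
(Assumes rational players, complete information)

Yes, Player 1's strictly dominant strategy is A

Work:
A strategy strictly dominates another if it gives a strictly higher payoff against every opponent action. Compare each pair of P1's strategies column-by-column:
  A vs B: [7 vs 4, 3 vs 1, 7 vs 4] → A strictly dominates B
  A vs C: [7 vs 5, 3 vs 1, 7 vs 1] → A strictly dominates C
  B vs A: [4 vs 7, 1 vs 3, 4 vs 7] → B does not strictly dominate A (column X: 4 ≤ 7)
  B vs C: [4 vs 5, 1 vs 1, 4 vs 1] → B does not strictly dominate C (column X: 4 ≤ 5)
  C vs A: [5 vs 7, 1 vs 3, 1 vs 7] → C does not strictly dominate A (column X: 5 ≤ 7)
  C vs B: [5 vs 4, 1 vs 1, 1 vs 4] → C does not strictly dominate B (column Y: 1 ≤ 1)
A strictly dominates every other strategy → strictly dominant.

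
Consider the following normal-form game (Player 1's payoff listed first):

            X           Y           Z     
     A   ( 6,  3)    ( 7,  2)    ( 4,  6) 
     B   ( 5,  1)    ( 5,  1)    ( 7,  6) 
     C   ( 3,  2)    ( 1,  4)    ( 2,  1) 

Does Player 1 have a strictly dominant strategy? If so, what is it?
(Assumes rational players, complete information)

No strictly dominant strategy exists for Player 1

Work:
A strategy strictly dominates another if it gives a strictly higher payoff against every opponent action. Compare each pair of P1's strategies column-by-column:
  A vs B: [6 vs 5, 7 vs 5, 4 vs 7] → A does not strictly dominate B (column Z: 4 ≤ 7)
  A vs C: [6 vs 3, 7 vs 1, 4 vs 2] → A strictly dominates C
  B vs A: [5 vs 6, 5 vs 7, 7 vs 4] → B does not strictly dominate A (column X: 5 ≤ 6)
  B vs C: [5 vs 3, 5 vs 1, 7 vs 2] → B strictly dominates C
  C vs A: [3 vs 6, 1 vs 7, 2 vs 4] → C does not strictly dominate A (column X: 3 ≤ 6)
  C vs B: [3 vs 5, 1 vs 5, 2 vs 7] → C does not strictly dominate B (column X: 3 ≤ 5)
No single strategy strictly dominates all others → no strictly dominant strategy.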